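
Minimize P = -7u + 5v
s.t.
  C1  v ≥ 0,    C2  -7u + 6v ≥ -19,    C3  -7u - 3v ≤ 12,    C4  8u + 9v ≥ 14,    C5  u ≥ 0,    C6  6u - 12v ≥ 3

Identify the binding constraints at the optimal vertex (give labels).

C2 and C6

Extreme points and P = -7u + 5v:
  (19/7, 0) → P = -19
  (7/4, 0) → P = -49/4
  (35/8, 31/16) → P = -335/16
  (13/10, 2/5) → P = -71/10

The minimum is at (35/8, 31/16). Substituting into each constraint, equality holds for C2 and C6; the remaining constraints have slack.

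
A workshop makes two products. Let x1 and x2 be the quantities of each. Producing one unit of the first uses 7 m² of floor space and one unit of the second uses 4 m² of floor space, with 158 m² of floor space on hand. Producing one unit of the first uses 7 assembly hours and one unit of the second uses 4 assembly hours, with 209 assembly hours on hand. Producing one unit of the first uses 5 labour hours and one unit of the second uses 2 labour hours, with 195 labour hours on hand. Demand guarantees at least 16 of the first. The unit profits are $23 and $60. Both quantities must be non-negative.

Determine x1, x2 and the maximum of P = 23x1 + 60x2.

x1 = 16, x2 = 23/2, maximum P = 1058

Corner points and P = 23x1 + 60x2:
  (158/7, 0) → P = 3634/7
  (16, 0) → P = 368
  (16, 23/2) → P = 1058

The optimum lies where 7x1 + 4x2 = 158 and x1 = 16.
Solving simultaneously gives x1 = 16, x2 = 23/2.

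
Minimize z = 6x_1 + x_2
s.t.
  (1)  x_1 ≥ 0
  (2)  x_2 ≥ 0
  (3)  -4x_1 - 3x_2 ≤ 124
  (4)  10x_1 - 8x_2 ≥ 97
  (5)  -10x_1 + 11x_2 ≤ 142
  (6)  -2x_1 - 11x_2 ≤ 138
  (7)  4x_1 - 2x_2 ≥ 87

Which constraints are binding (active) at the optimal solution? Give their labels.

Corner points and z = 6x_1 + x_2:
  (87/4, 0) → z = 261/2
  (2203/30, 239/3) → z = 7804/15
  (251/6, 241/6) → z = 1747/6
The feasible region is unbounded (it extends along (11, 10), (1, 0)), but z strictly increases along every unbounded feasible direction, so there is no improving ray and the minimum is attained at a vertex.

The minimum is at (87/4, 0). Substituting into each constraint, equality holds for (2) and (7); the remaining constraints have slack.

(2) and (7)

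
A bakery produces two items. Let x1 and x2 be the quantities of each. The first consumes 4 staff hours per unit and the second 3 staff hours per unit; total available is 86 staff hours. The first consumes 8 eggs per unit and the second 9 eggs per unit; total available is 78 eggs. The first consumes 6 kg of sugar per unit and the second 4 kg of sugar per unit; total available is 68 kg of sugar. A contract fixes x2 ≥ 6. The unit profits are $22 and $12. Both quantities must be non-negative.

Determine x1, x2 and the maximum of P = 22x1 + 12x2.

Feasible corners and P = 22x1 + 12x2:
  (0, 26/3) → P = 104
  (0, 6) → P = 72
  (3, 6) → P = 138

x1 = 3, x2 = 6, maximum P = 138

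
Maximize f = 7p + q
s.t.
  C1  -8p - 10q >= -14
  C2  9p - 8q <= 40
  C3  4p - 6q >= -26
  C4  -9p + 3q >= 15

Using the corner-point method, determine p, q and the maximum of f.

Extreme points and f = 7p + q:
  (-2, 3) → f = -11
  (-18/19, 41/19) → f = -85/19
  (-16/3, -11) → f = -145/3
The feasible region is unbounded (it extends along (-8, -9), (-3, -2)), but f strictly decreases along every unbounded feasible direction, so there is no improving ray and the maximum is attained at a vertex.

p = -18/19, q = 41/19, maximum f = -85/19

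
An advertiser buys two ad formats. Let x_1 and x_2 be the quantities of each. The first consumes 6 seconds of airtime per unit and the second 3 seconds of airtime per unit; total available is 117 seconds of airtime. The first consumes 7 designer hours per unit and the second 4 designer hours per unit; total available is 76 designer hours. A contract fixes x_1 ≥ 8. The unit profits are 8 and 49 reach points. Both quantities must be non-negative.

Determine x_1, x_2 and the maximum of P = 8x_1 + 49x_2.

x_1 = 8, x_2 = 5, maximum P = 309

Feasible corners and P = 8x_1 + 49x_2:
  (76/7, 0) → P = 608/7
  (8, 0) → P = 64
  (8, 5) → P = 309

The binding constraints are 7x_1 + 4x_2 = 76 and x_1 = 8.
Solving simultaneously gives x_1 = 8, x_2 = 5.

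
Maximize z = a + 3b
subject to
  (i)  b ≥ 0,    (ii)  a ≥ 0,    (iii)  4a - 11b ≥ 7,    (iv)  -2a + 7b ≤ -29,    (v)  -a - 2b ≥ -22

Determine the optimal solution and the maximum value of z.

a = 212/11, b = 15/11, maximum z = 257/11

Feasible corners and z = a + 3b:
  (29/2, 0) → z = 29/2
  (22, 0) → z = 22
  (212/11, 15/11) → z = 257/11

The optimum lies where -2a + 7b = -29 and -a - 2b = -22.
Solving simultaneously gives a = 212/11, b = 15/11.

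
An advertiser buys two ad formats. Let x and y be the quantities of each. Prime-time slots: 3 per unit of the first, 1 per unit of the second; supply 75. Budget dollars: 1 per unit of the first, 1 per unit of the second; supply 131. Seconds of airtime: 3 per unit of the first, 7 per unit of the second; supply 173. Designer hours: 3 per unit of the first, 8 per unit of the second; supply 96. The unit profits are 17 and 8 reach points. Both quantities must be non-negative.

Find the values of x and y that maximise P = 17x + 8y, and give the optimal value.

x = 24, y = 3, maximum P = 432

Extreme points and P = 17x + 8y:
  (0, 0) → P = 0
  (0, 12) → P = 96
  (25, 0) → P = 425
  (24, 3) → P = 432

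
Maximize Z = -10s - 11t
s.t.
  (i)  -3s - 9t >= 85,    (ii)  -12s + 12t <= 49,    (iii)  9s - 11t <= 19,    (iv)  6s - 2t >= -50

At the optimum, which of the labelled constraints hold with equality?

(iii) and (iv)

Corner points and Z = -10s - 11t:
  (-487/48, -97/16) → Z = 8071/48
  (-382/57, -137/19) → Z = 439/3
  (-251/24, -51/8) → Z = 4193/24
  (-49/4, -47/4) → Z = 1007/4

The maximum is at (-49/4, -47/4). Substituting into each constraint, equality holds for (iii) and (iv); the remaining constraints have slack.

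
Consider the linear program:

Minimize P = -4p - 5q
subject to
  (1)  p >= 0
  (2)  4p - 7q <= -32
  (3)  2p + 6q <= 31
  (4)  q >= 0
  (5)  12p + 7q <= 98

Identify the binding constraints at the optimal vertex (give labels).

Corner points and P = -4p - 5q:
  (0, 32/7) → P = -160/7
  (0, 31/6) → P = -155/6
  (25/38, 94/19) → P = -520/19

The minimum is at (25/38, 94/19). Substituting into each constraint, equality holds for (2) and (3); the remaining constraints have slack.

(2) and (3)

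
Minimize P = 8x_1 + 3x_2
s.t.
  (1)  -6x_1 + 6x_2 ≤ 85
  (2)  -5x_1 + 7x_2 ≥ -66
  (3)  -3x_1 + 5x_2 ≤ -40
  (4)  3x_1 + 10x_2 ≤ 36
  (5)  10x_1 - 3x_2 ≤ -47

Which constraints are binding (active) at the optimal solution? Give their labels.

(1) and (2)

Corner points and P = 8x_1 + 3x_2:
  (-991/12, -821/12) → P = -10391/12
  (-665/12, -165/4) → P = -6805/12
  (-527/55, -179/11) → P = -6901/55
  (-355/41, -541/41) → P = -4463/41

The minimum is at (-991/12, -821/12). Substituting into each constraint, equality holds for (1) and (2); the remaining constraints have slack.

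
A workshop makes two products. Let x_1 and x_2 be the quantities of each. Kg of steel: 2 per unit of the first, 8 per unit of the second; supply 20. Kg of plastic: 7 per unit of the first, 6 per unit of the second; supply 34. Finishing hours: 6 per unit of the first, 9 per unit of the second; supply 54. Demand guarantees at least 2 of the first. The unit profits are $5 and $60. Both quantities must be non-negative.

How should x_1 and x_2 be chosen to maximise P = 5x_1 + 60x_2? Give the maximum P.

x_1 = 2, x_2 = 2, maximum P = 130

Vertices and P = 5x_1 + 60x_2:
  (34/7, 0) → P = 170/7
  (2, 0) → P = 10
  (38/11, 18/11) → P = 1270/11
  (2, 2) → P = 130

At the optimal vertex, 2x_1 + 8x_2 = 20 and x_1 = 2.
Solving simultaneously gives x_1 = 2, x_2 = 2.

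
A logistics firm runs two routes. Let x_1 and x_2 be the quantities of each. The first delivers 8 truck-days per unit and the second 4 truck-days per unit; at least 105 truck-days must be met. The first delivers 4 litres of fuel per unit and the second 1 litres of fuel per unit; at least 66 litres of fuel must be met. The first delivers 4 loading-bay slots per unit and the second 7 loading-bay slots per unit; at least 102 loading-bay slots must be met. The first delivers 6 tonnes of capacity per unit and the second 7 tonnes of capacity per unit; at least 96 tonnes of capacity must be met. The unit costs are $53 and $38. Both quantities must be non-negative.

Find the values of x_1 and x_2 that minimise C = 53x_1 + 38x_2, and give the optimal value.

x_1 = 15, x_2 = 6, minimum C = 1023

Vertices and C = 53x_1 + 38x_2:
  (0, 66) → C = 2508
  (51/2, 0) → C = 2703/2
  (15, 6) → C = 1023
The feasible region is unbounded (it extends along (0, 1), (1, 0)), but C strictly increases along every unbounded feasible direction, so there is no improving ray and the minimum is attained at a vertex.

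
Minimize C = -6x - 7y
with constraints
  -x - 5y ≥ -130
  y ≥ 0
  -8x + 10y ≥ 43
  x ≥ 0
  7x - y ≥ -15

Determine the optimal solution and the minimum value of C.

x = 217/10, y = 1083/50, minimum C = -14091/50

Extreme points and C = -6x - 7y:
  (217/10, 1083/50) → C = -14091/50
  (55/36, 925/36) → C = -6805/36
  (0, 43/10) → C = -301/10
  (0, 15) → C = -105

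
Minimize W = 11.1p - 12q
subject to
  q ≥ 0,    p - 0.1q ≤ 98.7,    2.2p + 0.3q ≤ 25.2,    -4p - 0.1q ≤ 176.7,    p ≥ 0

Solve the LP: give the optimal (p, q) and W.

Vertices and W = 11.1p - 12q:
  (126/11, 0) → W = 6993/55
  (0, 0) → W = 0
  (0, 84) → W = -1008

The binding constraints are 2.2p + 0.3q = 25.2 and p = 0.
Solving simultaneously gives p = 0, q = 84.

p = 0, q = 84, minimum W = -1008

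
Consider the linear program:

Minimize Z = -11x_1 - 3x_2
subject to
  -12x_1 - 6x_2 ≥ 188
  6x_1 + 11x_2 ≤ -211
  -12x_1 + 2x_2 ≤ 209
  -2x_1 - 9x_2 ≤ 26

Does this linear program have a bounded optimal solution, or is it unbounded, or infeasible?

The boundaries -12x_1 - 6x_2 = 188 and 6x_1 + 11x_2 = -211 meet at (-401/48, -117/8), but that point violates -2x_1 - 9x_2 ≤ 26. Every candidate vertex is excluded by some other constraint, so the feasible region is empty.

infeasible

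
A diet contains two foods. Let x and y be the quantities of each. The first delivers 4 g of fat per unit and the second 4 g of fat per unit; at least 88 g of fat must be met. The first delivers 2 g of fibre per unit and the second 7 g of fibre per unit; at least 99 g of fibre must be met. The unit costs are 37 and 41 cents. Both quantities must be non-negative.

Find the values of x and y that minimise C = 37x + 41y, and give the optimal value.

The feasible region is unbounded (it extends along (0, 1), (1, 0)), but C strictly increases along every unbounded feasible direction, so there is no improving ray and the minimum is attained at a vertex.

The optimum lies where 4x + 4y = 88 and 2x + 7y = 99.
Solving simultaneously gives x = 11, y = 11.

x = 11, y = 11, minimum C = 858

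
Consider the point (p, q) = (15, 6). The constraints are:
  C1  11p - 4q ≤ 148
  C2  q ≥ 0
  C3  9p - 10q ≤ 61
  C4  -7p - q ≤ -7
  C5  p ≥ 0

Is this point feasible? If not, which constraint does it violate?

Constraint C3: 9p - 10q = 75, which is not ≤ 61. All other constraints are satisfied.

not feasible — violates C3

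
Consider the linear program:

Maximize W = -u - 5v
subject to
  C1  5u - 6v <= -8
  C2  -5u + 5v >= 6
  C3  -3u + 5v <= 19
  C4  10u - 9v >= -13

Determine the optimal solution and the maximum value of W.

u = -2/5, v = 1, maximum W = -23/5

Corner points and W = -u - 5v:
  (4/5, 2) → W = -54/5
  (-2/5, 1) → W = -23/5
  (13/2, 77/10) → W = -45
  (106/23, 151/23) → W = -861/23

The binding constraints are 5u - 6v = -8 and 10u - 9v = -13.
Solving simultaneously gives u = -2/5, v = 1.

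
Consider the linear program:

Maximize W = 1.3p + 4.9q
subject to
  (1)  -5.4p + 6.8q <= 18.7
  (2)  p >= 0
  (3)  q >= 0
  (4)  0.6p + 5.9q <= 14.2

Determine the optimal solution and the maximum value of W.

Feasible corners and W = 1.3p + 4.9q:
  (0, 0) → W = 0
  (0, 142/59) → W = 3479/295
  (71/3, 0) → W = 923/30

The binding constraints are q = 0 and 0.6p + 5.9q = 14.2.
Solving simultaneously gives p = 71/3, q = 0.

p = 71/3, q = 0, maximum W = 923/30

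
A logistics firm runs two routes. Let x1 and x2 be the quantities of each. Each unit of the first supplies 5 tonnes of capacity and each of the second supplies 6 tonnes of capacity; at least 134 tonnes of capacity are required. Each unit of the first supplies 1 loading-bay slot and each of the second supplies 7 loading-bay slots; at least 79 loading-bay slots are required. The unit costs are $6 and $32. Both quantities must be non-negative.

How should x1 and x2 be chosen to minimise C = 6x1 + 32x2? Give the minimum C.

x1 = 16, x2 = 9, minimum C = 384

The feasible region is unbounded (it extends along (0, 1), (1, 0)), but C strictly increases along every unbounded feasible direction, so there is no improving ray and the minimum is attained at a vertex.

The optimum lies where 5x1 + 6x2 = 134 and x1 + 7x2 = 79.
Solving simultaneously gives x1 = 16, x2 = 9.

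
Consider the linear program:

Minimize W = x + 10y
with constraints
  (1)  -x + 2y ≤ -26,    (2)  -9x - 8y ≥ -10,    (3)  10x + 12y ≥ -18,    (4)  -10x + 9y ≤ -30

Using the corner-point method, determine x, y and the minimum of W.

Corner points and W = x + 10y:
  (114/13, -112/13) → W = -1006/13
  (69/8, -139/16) → W = -313/4
  (66/7, -131/14) → W = -589/7

The optimum lies where -9x - 8y = -10 and 10x + 12y = -18.
Solving simultaneously gives x = 66/7, y = -131/14.

x = 66/7, y = -131/14, minimum W = -589/7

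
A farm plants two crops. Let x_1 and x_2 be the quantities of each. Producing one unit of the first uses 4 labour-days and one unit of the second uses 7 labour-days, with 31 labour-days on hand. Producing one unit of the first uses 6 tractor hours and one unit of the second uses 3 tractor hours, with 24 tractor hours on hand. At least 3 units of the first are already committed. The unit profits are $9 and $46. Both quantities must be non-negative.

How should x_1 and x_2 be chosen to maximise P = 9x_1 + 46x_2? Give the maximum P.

x_1 = 3, x_2 = 2, maximum P = 119

The optimum lies where 6x_1 + 3x_2 = 24 and x_1 = 3.
Solving simultaneously gives x_1 = 3, x_2 = 2.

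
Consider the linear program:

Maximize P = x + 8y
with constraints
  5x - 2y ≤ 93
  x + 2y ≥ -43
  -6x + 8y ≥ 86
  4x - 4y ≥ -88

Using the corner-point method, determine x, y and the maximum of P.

x = 137/3, y = 203/3, maximum P = 587

Vertices and P = x + 8y:
  (229/7, 247/7) → P = 315
  (137/3, 203/3) → P = 587
  (-129/5, -43/5) → P = -473/5
  (-29, -7) → P = -85

At the optimal vertex, 5x - 2y = 93 and 4x - 4y = -88.
Solving simultaneously gives x = 137/3, y = 203/3.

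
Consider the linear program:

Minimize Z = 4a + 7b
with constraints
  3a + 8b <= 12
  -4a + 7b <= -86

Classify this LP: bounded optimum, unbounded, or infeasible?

unbounded

From the feasible point (772/53, -210/53), moving in the direction (-7, -4) keeps every constraint satisfied while Z decreases without bound.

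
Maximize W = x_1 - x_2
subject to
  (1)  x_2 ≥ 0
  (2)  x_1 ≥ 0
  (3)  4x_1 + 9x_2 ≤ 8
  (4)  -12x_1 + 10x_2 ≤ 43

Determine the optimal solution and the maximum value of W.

Feasible corners and W = x_1 - x_2:
  (0, 0) → W = 0
  (2, 0) → W = 2
  (0, 8/9) → W = -8/9

The binding constraints are x_2 = 0 and 4x_1 + 9x_2 = 8.
Solving simultaneously gives x_1 = 2, x_2 = 0.

x_1 = 2, x_2 = 0, maximum W = 2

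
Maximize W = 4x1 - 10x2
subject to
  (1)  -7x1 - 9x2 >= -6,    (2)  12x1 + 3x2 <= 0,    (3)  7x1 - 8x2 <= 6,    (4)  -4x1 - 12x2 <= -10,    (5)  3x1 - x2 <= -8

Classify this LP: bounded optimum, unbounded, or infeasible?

bounded optimum

Extreme points and W = 4x1 - 10x2:
  (-33/17, 37/17) → W = -502/17
  (-43/20, 31/20) → W = -241/10
The feasible region has finitely many vertices and no improving ray; the maximum is -241/10 at (-43/20, 31/20).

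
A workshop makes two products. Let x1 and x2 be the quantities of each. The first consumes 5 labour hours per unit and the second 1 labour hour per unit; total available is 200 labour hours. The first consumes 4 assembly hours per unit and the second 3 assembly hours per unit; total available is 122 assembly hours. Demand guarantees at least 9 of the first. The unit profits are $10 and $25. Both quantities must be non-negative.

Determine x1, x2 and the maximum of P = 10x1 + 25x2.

Vertices and P = 10x1 + 25x2:
  (61/2, 0) → P = 305
  (9, 0) → P = 90
  (9, 86/3) → P = 2420/3

x1 = 9, x2 = 86/3, maximum P = 2420/3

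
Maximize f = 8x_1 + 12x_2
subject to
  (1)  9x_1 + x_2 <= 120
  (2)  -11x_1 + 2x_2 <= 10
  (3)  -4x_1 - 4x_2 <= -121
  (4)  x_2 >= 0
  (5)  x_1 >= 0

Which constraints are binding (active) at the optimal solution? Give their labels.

(1) and (2)

Feasible corners and f = 8x_1 + 12x_2:
  (230/29, 1410/29) → f = 18760/29
  (359/32, 609/32) → f = 2545/8
  (101/26, 1371/52) → f = 4517/13

The maximum is at (230/29, 1410/29). Substituting into each constraint, equality holds for (1) and (2); the remaining constraints have slack.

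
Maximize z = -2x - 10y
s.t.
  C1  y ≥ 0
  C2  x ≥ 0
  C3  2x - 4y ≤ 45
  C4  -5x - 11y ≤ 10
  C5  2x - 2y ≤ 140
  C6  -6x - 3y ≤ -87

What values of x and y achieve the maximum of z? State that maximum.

The feasible region is unbounded (it extends along (0, 1), (1, 1)), but z strictly decreases along every unbounded feasible direction, so there is no improving ray and the maximum is attained at a vertex.

x = 29/2, y = 0, maximum z = -29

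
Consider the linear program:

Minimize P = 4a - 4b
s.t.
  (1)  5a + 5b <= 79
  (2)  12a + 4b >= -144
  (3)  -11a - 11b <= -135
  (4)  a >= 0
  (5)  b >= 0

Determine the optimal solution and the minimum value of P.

a = 0, b = 79/5, minimum P = -316/5

Vertices and P = 4a - 4b:
  (0, 79/5) → P = -316/5
  (79/5, 0) → P = 316/5
  (0, 135/11) → P = -540/11
  (135/11, 0) → P = 540/11

The binding constraints are 5a + 5b = 79 and a = 0.
Solving simultaneously gives a = 0, b = 79/5.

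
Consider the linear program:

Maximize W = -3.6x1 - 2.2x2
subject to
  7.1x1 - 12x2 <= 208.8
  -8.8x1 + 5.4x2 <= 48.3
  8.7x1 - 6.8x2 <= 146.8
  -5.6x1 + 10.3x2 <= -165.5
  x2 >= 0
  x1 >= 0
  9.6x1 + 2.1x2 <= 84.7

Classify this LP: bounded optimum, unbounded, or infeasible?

The boundaries 7.1x1 - 12x2 = 208.8 and 8.7x1 - 6.8x2 = 146.8 meet at (8544/1403, -19357/1403), but that point violates x2 ≥ 0. Every candidate vertex is excluded by some other constraint, so the feasible region is empty.

infeasible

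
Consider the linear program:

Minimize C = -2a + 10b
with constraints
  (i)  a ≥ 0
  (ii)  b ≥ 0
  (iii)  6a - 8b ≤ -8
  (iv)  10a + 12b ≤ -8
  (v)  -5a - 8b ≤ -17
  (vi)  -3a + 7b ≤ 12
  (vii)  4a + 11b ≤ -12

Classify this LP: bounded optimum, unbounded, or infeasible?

The boundaries -3a + 7b = 12 and 4a + 11b = -12 meet at (-216/61, 12/61), but that point violates a ≥ 0. Every candidate vertex is excluded by some other constraint, so the feasible region is empty.

infeasible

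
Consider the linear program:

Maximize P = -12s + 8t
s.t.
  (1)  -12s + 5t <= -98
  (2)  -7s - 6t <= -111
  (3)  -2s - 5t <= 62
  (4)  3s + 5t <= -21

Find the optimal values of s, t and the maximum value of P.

s = 681/17, t = -480/17, maximum P = -12012/17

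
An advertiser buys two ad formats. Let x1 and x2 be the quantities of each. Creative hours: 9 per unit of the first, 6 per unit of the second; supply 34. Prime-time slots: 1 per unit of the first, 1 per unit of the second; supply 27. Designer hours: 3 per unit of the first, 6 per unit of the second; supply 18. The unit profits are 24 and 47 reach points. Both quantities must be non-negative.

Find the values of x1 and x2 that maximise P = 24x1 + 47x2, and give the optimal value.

x1 = 8/3, x2 = 5/3, maximum P = 427/3

Feasible corners and P = 24x1 + 47x2:
  (0, 0) → P = 0
  (0, 3) → P = 141
  (34/9, 0) → P = 272/3
  (8/3, 5/3) → P = 427/3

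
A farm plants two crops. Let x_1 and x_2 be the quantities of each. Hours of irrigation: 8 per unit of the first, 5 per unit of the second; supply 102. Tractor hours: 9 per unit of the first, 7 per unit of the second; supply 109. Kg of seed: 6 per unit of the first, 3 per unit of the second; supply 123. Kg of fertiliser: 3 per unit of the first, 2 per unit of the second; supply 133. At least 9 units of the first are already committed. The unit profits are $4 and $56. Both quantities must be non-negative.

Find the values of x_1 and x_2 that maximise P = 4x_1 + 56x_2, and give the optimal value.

Extreme points and P = 4x_1 + 56x_2:
  (109/9, 0) → P = 436/9
  (9, 0) → P = 36
  (9, 4) → P = 260

The optimum lies where 9x_1 + 7x_2 = 109 and x_1 = 9.
Solving simultaneously gives x_1 = 9, x_2 = 4.

x_1 = 9, x_2 = 4, maximum P = 260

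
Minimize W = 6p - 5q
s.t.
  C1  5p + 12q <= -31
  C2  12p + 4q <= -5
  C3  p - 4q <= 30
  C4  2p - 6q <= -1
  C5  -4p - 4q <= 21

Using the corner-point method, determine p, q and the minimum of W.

Extreme points and W = 6p - 5q:
  (-11/3, -19/18) → W = -301/18
  (-32/7, -19/28) → W = -673/28
  (-65/16, -19/16) → W = -295/16

p = -32/7, q = -19/28, minimum W = -673/28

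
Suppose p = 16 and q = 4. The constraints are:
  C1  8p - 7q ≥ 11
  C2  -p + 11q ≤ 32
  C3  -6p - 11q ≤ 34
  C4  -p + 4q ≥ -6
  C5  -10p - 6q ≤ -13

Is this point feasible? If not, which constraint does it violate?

feasible

C1: 100 ≥ 11 ✓
C2: 28 ≤ 32 ✓
C3: -140 ≤ 34 ✓
C4: 0 ≥ -6 ✓
C5: -184 ≤ -13 ✓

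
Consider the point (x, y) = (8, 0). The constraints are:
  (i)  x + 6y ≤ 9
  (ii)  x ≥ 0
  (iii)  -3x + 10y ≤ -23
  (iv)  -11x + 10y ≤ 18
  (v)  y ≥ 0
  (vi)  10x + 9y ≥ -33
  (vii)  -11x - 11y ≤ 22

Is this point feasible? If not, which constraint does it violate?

(i): 8 ≤ 9 ✓
(ii): 8 ≥ 0 ✓
(iii): -24 ≤ -23 ✓
(iv): -88 ≤ 18 ✓
(v): 0 ≥ 0 ✓
(vi): 80 ≥ -33 ✓
(vii): -88 ≤ 22 ✓

feasible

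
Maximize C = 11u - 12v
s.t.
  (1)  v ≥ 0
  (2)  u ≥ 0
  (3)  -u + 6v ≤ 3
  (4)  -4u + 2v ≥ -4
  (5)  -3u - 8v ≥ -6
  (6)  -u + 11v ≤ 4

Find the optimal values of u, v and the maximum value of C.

Corner points and C = 11u - 12v:
  (0, 0) → C = 0
  (1, 0) → C = 11
  (0, 4/11) → C = -48/11
  (22/19, 6/19) → C = 170/19
  (34/41, 18/41) → C = 158/41

u = 1, v = 0, maximum C = 11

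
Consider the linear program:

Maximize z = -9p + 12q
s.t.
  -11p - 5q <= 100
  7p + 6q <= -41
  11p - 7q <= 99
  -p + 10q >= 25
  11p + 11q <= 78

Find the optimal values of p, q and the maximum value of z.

p = -395/31, q = 249/31, maximum z = 6543/31

Corner points and z = -9p + 12q:
  (-395/31, 249/31) → z = 6543/31
  (-225/23, 35/23) → z = 2445/23
  (-140/19, 67/38) → z = 1662/19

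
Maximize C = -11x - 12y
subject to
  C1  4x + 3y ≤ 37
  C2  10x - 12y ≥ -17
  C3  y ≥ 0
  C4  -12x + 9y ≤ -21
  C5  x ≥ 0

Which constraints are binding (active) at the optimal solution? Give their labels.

Feasible corners and C = -11x - 12y:
  (37/4, 0) → C = -407/4
  (11/2, 5) → C = -241/2
  (7/4, 0) → C = -77/4

The maximum is at (7/4, 0). Substituting into each constraint, equality holds for C3 and C4; the remaining constraints have slack.

C3 and C4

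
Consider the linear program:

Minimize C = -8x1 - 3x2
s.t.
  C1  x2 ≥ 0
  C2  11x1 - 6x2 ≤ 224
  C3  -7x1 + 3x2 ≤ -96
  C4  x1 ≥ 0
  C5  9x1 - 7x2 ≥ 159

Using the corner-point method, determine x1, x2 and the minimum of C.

x1 = 614/23, x2 = 267/23, minimum C = -5713/23

Feasible corners and C = -8x1 - 3x2:
  (224/11, 0) → C = -1792/11
  (53/3, 0) → C = -424/3
  (614/23, 267/23) → C = -5713/23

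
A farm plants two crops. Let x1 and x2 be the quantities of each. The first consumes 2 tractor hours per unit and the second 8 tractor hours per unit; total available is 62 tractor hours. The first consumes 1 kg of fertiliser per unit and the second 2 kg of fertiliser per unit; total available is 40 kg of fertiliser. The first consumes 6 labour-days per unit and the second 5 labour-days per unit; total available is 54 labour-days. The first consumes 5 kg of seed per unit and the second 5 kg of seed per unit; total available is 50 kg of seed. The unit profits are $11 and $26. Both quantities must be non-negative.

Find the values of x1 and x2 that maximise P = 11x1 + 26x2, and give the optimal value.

x1 = 3, x2 = 7, maximum P = 215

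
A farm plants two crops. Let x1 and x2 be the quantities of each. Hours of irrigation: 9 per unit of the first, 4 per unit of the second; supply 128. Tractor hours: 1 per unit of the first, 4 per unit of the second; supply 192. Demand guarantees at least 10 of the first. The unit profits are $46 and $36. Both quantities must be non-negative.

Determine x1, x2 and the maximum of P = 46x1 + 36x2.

x1 = 10, x2 = 19/2, maximum P = 802

Feasible corners and P = 46x1 + 36x2:
  (128/9, 0) → P = 5888/9
  (10, 0) → P = 460
  (10, 19/2) → P = 802

The binding constraints are 9x1 + 4x2 = 128 and x1 = 10.
Solving simultaneously gives x1 = 10, x2 = 19/2.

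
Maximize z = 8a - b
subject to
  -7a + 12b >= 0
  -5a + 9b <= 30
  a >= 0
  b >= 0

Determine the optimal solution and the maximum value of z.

Feasible corners and z = 8a - b:
  (120, 70) → z = 890
  (0, 0) → z = 0
  (0, 10/3) → z = -10/3

The optimum lies where -7a + 12b = 0 and -5a + 9b = 30.
Solving simultaneously gives a = 120, b = 70.

a = 120, b = 70, maximum z = 890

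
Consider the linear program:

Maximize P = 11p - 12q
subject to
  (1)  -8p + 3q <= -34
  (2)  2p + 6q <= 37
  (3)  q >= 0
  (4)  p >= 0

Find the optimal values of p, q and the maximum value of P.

Corner points and P = 11p - 12q:
  (35/6, 38/9) → P = 27/2
  (17/4, 0) → P = 187/4
  (37/2, 0) → P = 407/2

The optimum lies where 2p + 6q = 37 and q = 0.
Solving simultaneously gives p = 37/2, q = 0.

p = 37/2, q = 0, maximum P = 407/2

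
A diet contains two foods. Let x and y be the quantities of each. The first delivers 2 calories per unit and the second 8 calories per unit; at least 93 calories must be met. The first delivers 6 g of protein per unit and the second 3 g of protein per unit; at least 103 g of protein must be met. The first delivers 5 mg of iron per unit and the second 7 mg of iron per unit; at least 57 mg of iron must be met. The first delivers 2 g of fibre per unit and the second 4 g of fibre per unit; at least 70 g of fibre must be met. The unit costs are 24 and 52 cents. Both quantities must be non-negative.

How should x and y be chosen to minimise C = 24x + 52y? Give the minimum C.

x = 47/2, y = 23/4, minimum C = 863

Corner points and C = 24x + 52y:
  (0, 103/3) → C = 5356/3
  (93/2, 0) → C = 1116
  (47/2, 23/4) → C = 863
  (101/9, 107/9) → C = 7988/9
The feasible region is unbounded (it extends along (0, 1), (1, 0)), but C strictly increases along every unbounded feasible direction, so there is no improving ray and the minimum is attained at a vertex.

The binding constraints are 2x + 8y = 93 and 2x + 4y = 70.
Solving simultaneously gives x = 47/2, y = 23/4.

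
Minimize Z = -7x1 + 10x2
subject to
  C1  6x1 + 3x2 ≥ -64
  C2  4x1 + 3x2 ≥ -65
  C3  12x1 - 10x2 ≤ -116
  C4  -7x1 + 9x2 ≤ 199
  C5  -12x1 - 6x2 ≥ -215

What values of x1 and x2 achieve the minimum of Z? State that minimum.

x1 = -247/24, x2 = -3/4, minimum Z = 1549/24

The binding constraints are 6x1 + 3x2 = -64 and 12x1 - 10x2 = -116.
Solving simultaneously gives x1 = -247/24, x2 = -3/4.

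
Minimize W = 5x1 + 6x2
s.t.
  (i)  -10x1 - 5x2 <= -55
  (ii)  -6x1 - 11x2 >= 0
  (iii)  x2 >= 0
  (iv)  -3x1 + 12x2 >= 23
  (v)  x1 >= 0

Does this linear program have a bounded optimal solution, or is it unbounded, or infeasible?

infeasible

The boundaries -10x1 - 5x2 = -55 and -3x1 + 12x2 = 23 meet at (109/27, 79/27), but that point violates -6x1 - 11x2 ≥ 0. Every candidate vertex is excluded by some other constraint, so the feasible region is empty.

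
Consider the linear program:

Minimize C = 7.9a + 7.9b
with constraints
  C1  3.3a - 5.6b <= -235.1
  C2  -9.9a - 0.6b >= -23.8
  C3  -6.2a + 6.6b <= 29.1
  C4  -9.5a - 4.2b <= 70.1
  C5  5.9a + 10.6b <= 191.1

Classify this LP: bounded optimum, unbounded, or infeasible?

The boundaries -9.9a - 0.6b = -23.8 and -6.2a + 6.6b = 29.1 meet at (2327/1151, 43565/6906), but that point violates 3.3a - 5.6b ≤ -235.1. Every candidate vertex is excluded by some other constraint, so the feasible region is empty.

infeasible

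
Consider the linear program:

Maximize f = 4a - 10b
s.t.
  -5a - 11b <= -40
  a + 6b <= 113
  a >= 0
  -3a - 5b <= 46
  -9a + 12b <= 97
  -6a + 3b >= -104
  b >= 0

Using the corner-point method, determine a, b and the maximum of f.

a = 52/3, b = 0, maximum f = 208/3

Corner points and f = 4a - 10b:
  (0, 40/11) → f = -400/11
  (8, 0) → f = 32
  (129/11, 557/33) → f = -4022/33
  (321/13, 574/39) → f = -1888/39
  (0, 97/12) → f = -485/6
  (52/3, 0) → f = 208/3

The optimum lies where -6a + 3b = -104 and b = 0.
Solving simultaneously gives a = 52/3, b = 0.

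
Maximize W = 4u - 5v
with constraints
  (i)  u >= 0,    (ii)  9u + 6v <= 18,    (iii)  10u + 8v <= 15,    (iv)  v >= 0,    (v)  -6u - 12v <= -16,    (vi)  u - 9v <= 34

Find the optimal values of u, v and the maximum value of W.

u = 13/18, v = 35/36, maximum W = -71/36

Vertices and W = 4u - 5v:
  (0, 15/8) → W = -75/8
  (0, 4/3) → W = -20/3
  (13/18, 35/36) → W = -71/36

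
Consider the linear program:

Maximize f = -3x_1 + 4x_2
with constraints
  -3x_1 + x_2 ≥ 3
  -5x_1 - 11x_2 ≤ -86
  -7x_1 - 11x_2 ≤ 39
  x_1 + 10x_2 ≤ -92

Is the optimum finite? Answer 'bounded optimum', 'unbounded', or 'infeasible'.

The boundaries -3x_1 + x_2 = 3 and -5x_1 - 11x_2 = -86 meet at (53/38, 273/38), but that point violates x_1 + 10x_2 ≤ -92. Every candidate vertex is excluded by some other constraint, so the feasible region is empty.

infeasible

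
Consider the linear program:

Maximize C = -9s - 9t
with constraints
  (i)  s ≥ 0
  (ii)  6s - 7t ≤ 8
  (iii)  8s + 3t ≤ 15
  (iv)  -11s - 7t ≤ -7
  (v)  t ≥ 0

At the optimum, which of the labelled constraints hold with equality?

Feasible corners and C = -9s - 9t:
  (0, 5) → C = -45
  (0, 1) → C = -9
  (129/74, 13/37) → C = -1395/74
  (4/3, 0) → C = -12
  (7/11, 0) → C = -63/11

The maximum is at (7/11, 0). Substituting into each constraint, equality holds for (iv) and (v); the remaining constraints have slack.

(iv) and (v)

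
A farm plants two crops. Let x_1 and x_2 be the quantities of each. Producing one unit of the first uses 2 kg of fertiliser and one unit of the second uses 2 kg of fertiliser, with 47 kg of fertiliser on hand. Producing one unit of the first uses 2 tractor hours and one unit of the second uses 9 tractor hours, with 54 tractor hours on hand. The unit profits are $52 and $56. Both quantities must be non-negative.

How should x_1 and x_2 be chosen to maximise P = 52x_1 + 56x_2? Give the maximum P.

The optimum lies where 2x_1 + 2x_2 = 47 and 2x_1 + 9x_2 = 54.
Solving simultaneously gives x_1 = 45/2, x_2 = 1.

x_1 = 45/2, x_2 = 1, maximum P = 1226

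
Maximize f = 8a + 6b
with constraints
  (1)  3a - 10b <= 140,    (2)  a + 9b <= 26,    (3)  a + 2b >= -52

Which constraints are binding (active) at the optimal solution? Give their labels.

(1) and (2)

Vertices and f = 8a + 6b:
  (1520/37, -62/37) → f = 11788/37
  (-15, -37/2) → f = -231
  (-520/7, 78/7) → f = -3692/7

The maximum is at (1520/37, -62/37). Substituting into each constraint, equality holds for (1) and (2); the remaining constraints have slack.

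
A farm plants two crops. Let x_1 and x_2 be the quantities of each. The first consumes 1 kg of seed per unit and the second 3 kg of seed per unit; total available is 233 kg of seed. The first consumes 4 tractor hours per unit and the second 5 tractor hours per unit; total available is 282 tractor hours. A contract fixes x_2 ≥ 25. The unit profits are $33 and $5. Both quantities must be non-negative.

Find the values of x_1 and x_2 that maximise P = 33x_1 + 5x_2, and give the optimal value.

Corner points and P = 33x_1 + 5x_2:
  (0, 282/5) → P = 282
  (0, 25) → P = 125
  (157/4, 25) → P = 5681/4

x_1 = 157/4, x_2 = 25, maximum P = 5681/4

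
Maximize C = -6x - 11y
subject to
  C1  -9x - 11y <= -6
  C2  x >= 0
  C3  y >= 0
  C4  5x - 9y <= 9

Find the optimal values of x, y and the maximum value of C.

x = 2/3, y = 0, maximum C = -4

Feasible corners and C = -6x - 11y:
  (0, 6/11) → C = -6
  (2/3, 0) → C = -4
  (9/5, 0) → C = -54/5
The feasible region is unbounded (it extends along (0, 1), (9, 5)), but C strictly decreases along every unbounded feasible direction, so there is no improving ray and the maximum is attained at a vertex.

The binding constraints are -9x - 11y = -6 and y = 0.
Solving simultaneously gives x = 2/3, y = 0.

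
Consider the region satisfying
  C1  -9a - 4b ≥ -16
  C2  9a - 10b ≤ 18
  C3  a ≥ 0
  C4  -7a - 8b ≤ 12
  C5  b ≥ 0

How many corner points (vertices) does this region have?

3

Pairwise boundary intersections that survive every other constraint:
  (0, 4)
  (16/9, 0)
  (0, 0)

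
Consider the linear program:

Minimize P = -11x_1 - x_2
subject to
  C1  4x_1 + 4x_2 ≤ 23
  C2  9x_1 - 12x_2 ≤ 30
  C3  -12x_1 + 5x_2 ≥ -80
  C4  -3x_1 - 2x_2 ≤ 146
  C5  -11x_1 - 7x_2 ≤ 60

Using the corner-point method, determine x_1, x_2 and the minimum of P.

x_1 = 33/7, x_2 = 29/28, minimum P = -1481/28

Feasible corners and P = -11x_1 - x_2:
  (33/7, 29/28) → P = -1481/28
  (-401/16, 493/16) → P = 1959/8
  (-34/13, -58/13) → P = 432/13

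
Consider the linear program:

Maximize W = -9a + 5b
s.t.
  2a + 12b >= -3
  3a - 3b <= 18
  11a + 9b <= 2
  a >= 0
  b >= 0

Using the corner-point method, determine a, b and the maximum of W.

Corner points and W = -9a + 5b:
  (0, 2/9) → W = 10/9
  (2/11, 0) → W = -18/11
  (0, 0) → W = 0

The optimum lies where 11a + 9b = 2 and a = 0.
Solving simultaneously gives a = 0, b = 2/9.

a = 0, b = 2/9, maximum W = 10/9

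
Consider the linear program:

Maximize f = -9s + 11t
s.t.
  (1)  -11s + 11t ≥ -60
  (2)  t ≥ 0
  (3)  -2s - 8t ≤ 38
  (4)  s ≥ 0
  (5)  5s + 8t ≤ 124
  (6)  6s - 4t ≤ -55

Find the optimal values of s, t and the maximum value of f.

Vertices and f = -9s + 11t:
  (0, 31/2) → f = 341/2
  (0, 55/4) → f = 605/4
  (14/17, 1019/68) → f = 10705/68

s = 0, t = 31/2, maximum f = 341/2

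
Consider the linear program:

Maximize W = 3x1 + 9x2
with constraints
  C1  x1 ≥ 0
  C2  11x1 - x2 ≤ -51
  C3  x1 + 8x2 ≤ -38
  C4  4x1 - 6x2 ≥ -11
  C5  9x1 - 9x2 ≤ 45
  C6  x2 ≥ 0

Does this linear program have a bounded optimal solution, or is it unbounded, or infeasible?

infeasible

The boundaries 9x1 - 9x2 = 45 and x2 = 0 meet at (5, 0), but that point violates 11x1 - x2 ≤ -51. Every candidate vertex is excluded by some other constraint, so the feasible region is empty.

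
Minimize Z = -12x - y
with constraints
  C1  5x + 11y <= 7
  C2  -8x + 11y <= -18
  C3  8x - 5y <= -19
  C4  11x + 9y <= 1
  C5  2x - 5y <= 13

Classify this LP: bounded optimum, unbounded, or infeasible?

The boundaries 5x + 11y = 7 and 8x - 5y = -19 meet at (-174/113, 151/113), but that point violates -8x + 11y ≤ -18. Every candidate vertex is excluded by some other constraint, so the feasible region is empty.

infeasible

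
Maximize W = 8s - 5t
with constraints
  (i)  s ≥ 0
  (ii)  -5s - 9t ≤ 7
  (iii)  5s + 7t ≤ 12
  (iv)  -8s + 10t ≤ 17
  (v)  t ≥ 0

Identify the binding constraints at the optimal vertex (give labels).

Feasible corners and W = 8s - 5t:
  (0, 17/10) → W = -17/2
  (0, 0) → W = 0
  (1/106, 181/106) → W = -897/106
  (12/5, 0) → W = 96/5

The maximum is at (12/5, 0). Substituting into each constraint, equality holds for (iii) and (v); the remaining constraints have slack.

(iii) and (v)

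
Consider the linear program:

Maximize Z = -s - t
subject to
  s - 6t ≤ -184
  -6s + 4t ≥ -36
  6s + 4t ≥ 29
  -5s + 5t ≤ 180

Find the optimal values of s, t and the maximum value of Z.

Vertices and Z = -s - t:
  (119/4, 285/8) → Z = -523/8
  (-32/5, 148/5) → Z = -116/5
  (90, 126) → Z = -216

The binding constraints are s - 6t = -184 and -5s + 5t = 180.
Solving simultaneously gives s = -32/5, t = 148/5.

s = -32/5, t = 148/5, maximum Z = -116/5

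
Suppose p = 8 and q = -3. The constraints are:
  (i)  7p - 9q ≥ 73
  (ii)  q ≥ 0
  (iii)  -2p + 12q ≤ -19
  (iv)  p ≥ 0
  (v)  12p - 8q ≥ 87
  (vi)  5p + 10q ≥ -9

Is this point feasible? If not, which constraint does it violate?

Constraint (ii): q = -3, which is not ≥ 0. All other constraints are satisfied.

not feasible — violates (ii)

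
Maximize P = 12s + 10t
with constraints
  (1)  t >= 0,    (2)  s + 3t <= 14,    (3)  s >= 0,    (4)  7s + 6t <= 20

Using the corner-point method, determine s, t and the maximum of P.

s = 20/7, t = 0, maximum P = 240/7

Extreme points and P = 12s + 10t:
  (0, 0) → P = 0
  (20/7, 0) → P = 240/7
  (0, 10/3) → P = 100/3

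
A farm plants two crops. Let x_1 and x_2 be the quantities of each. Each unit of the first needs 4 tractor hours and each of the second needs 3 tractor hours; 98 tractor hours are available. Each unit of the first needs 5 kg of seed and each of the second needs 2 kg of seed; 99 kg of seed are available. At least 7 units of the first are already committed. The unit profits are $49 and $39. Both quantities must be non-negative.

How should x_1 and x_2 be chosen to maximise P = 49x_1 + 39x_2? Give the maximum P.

x_1 = 7, x_2 = 70/3, maximum P = 1253

Corner points and P = 49x_1 + 39x_2:
  (99/5, 0) → P = 4851/5
  (7, 0) → P = 343
  (101/7, 94/7) → P = 8615/7
  (7, 70/3) → P = 1253

The optimum lies where 4x_1 + 3x_2 = 98 and x_1 = 7.
Solving simultaneously gives x_1 = 7, x_2 = 70/3.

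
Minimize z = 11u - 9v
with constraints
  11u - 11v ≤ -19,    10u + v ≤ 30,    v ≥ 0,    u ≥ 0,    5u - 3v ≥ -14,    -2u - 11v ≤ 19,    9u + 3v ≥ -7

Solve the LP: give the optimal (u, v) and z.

Vertices and z = 11u - 9v:
  (311/121, 520/121) → z = -1259/121
  (0, 19/11) → z = -171/11
  (76/35, 58/7) → z = -1774/35
  (0, 14/3) → z = -42

The binding constraints are 10u + v = 30 and 5u - 3v = -14.
Solving simultaneously gives u = 76/35, v = 58/7.

u = 76/35, v = 58/7, minimum z = -1774/35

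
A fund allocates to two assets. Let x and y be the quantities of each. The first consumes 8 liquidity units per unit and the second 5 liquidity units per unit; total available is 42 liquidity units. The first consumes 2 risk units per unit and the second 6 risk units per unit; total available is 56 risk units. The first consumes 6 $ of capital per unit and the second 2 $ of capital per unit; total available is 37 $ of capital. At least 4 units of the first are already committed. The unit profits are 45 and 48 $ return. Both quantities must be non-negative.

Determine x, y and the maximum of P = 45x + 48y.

x = 4, y = 2, maximum P = 276

Feasible corners and P = 45x + 48y:
  (21/4, 0) → P = 945/4
  (4, 0) → P = 180
  (4, 2) → P = 276

At the optimal vertex, 8x + 5y = 42 and x = 4.
Solving simultaneously gives x = 4, y = 2.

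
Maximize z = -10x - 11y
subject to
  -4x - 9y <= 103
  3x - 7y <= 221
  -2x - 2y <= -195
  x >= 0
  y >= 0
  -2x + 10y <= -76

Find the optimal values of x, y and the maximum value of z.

Corner points and z = -10x - 11y:
  (1807/20, 143/20) → z = -19643/20
  (839/8, 107/8) → z = -9567/8
  (1051/12, 119/12) → z = -11819/12

The binding constraints are 3x - 7y = 221 and -2x - 2y = -195.
Solving simultaneously gives x = 1807/20, y = 143/20.

x = 1807/20, y = 143/20, maximum z = -19643/20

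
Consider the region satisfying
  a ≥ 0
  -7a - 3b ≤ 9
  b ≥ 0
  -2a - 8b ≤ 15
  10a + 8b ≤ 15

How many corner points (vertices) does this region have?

Of the 10 pairwise boundary intersections, those satisfying every inequality are:
  (0, 0)
  (0, 15/8)
  (3/2, 0)

3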